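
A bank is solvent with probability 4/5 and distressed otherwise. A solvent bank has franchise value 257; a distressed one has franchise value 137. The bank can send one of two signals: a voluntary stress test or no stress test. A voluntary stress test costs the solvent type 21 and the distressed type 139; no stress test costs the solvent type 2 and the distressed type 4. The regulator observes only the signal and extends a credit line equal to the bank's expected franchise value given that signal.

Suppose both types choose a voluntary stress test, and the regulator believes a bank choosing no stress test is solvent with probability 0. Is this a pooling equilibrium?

No

At the pooled signal (stress test) the regulator holds the prior 4/5 and pays 4/5·257 + 1/5·137 = 233. Off-path (no stress test) belief 0 gives 0·257 + 1·137 = 137.
Solvent: stress test gives 233 − 21 = 212; no stress test gives 137 − 2 = 135. Stays. ✓
Distressed: stress test gives 233 − 139 = 94; no stress test gives 137 − 4 = 133. Deviates. ✗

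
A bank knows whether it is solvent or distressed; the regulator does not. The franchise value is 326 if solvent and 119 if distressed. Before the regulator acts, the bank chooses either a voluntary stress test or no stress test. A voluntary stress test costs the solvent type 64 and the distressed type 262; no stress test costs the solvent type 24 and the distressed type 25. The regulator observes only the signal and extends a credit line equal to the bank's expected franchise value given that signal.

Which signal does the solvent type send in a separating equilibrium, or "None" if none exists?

Try solvent → stress test, distressed → no stress test:
  If types separate, stress test earns payment 326 and no stress test earns 119.
  Solvent: stress test gives 326 − 64 = 262; no stress test gives 119 − 24 = 95. No deviation. ✓
  Distressed: no stress test gives 119 − 25 = 94; stress test gives 326 − 262 = 64. No deviation. ✓
Both hold — the solvent type sends stress test.

stress test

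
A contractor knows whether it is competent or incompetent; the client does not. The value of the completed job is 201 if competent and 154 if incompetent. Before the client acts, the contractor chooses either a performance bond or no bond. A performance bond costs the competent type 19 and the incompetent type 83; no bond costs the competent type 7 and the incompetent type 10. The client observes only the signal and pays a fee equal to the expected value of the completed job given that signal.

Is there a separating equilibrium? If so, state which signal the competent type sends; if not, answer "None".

Try competent → bond, incompetent → no bond:
  Under separation the client infers type exactly: bond → competent (pays 201), no bond → incompetent (pays 154).
  Competent: bond gives 201 − 19 = 182; no bond gives 154 − 7 = 147. No deviation. ✓
  Incompetent: no bond gives 154 − 10 = 144; bond gives 201 − 83 = 118. No deviation. ✓
Both hold — the competent type sends bond.

bond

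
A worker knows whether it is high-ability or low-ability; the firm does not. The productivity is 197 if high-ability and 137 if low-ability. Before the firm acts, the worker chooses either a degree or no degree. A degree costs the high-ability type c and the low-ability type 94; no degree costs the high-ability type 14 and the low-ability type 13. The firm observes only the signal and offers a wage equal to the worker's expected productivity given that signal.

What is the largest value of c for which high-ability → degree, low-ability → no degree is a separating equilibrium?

Under separation: degree → high-ability (pays 197); no degree → low-ability (pays 137).
Low-ability: 137 − 13 = 124 ≥ 197 − 94 = 103. Holds regardless of c. ✓
High-ability: 197 − c ≥ 137 − 14, so c ≤ 197 − 123 = 74.

74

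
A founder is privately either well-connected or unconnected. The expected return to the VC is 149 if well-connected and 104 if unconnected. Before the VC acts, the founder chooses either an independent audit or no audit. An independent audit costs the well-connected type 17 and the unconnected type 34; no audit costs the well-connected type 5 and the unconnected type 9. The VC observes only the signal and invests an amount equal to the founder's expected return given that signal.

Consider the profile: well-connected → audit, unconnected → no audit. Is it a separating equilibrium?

Under separation the VC infers type exactly: audit → well-connected (pays 149), no audit → unconnected (pays 104).
Well-connected: audit gives 149 − 17 = 132; no audit gives 104 − 5 = 99. No deviation. ✓
Unconnected: no audit gives 104 − 9 = 95; audit gives 149 − 34 = 115. Would deviate. ✗

No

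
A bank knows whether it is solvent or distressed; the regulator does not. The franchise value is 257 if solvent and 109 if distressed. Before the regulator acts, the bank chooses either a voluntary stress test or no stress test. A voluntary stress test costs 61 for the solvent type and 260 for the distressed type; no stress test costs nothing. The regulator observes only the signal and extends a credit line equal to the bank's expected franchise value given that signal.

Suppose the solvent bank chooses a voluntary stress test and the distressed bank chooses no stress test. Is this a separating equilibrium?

Under separation the regulator infers type exactly: stress test → solvent (pays 257), no stress test → distressed (pays 109).
Solvent: stress test gives 257 − 61 = 196; no stress test gives 109 − 0 = 109. No deviation. ✓
Distressed: no stress test gives 109 − 0 = 109; stress test gives 257 − 260 = -3. No deviation. ✓
Neither type gains from mimicking the other.

Yes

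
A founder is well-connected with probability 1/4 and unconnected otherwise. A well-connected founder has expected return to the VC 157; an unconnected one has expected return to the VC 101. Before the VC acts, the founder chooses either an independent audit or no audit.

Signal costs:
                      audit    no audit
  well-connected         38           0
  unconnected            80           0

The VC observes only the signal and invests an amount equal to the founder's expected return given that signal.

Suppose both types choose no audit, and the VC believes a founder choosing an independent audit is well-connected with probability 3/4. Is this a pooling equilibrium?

Yes

At the pooled signal (no audit) the VC holds the prior 1/4 and pays 1/4·157 + 3/4·101 = 115. Off-path (audit) belief 3/4 gives 3/4·157 + 1/4·101 = 143.
Well-connected: no audit gives 115 − 0 = 115; audit gives 143 − 38 = 105. Stays. ✓
Unconnected: no audit gives 115 − 0 = 115; audit gives 143 − 80 = 63. Stays. ✓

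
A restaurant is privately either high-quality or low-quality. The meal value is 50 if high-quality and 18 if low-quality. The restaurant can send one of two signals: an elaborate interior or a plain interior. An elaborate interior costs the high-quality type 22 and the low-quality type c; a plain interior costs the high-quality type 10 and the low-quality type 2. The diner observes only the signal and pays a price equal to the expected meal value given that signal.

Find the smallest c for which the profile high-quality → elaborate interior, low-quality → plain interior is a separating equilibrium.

34

Under separation: elaborate interior → high-quality (pays 50); plain interior → low-quality (pays 18).
High-quality: 50 − 22 = 28 ≥ 18 − 10 = 8. Holds regardless of c. ✓
Low-quality: 18 − 2 ≥ 50 − c, so c ≥ 50 − 16 = 34.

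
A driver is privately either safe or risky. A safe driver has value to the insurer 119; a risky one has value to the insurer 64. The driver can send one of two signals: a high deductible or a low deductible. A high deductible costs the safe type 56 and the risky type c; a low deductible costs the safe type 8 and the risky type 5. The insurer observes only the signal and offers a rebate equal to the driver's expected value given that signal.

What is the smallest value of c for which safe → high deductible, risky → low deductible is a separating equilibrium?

Under separation: high deductible → safe (pays 119); low deductible → risky (pays 64).
Safe: 119 − 56 = 63 ≥ 64 − 8 = 56. Holds regardless of c. ✓
Risky: 64 − 5 ≥ 119 − c, so c ≥ 119 − 59 = 60.

60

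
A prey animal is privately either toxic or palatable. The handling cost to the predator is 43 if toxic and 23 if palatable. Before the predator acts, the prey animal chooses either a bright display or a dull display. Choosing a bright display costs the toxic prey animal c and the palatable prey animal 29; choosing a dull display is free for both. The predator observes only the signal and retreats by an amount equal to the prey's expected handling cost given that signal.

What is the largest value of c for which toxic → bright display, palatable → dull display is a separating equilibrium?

20

Under separation: bright display → toxic (pays 43); dull display → palatable (pays 23).
Palatable: 23 − 0 = 23 ≥ 43 − 29 = 14. Holds regardless of c. ✓
Toxic: 43 − c ≥ 23 − 0, so c ≤ 43 − 23 = 20.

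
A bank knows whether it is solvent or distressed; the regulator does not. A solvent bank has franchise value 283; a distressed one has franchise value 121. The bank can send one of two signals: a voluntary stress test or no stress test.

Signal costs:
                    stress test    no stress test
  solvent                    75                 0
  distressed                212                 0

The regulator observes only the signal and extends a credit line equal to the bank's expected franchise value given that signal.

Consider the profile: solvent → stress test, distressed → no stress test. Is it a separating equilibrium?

Under separation the regulator infers type exactly: stress test → solvent (pays 283), no stress test → distressed (pays 121).
Solvent: stress test gives 283 − 75 = 208; no stress test gives 121 − 0 = 121. No deviation. ✓
Distressed: no stress test gives 121 − 0 = 121; stress test gives 283 − 212 = 71. No deviation. ✓
Both incentive constraints hold.

Yes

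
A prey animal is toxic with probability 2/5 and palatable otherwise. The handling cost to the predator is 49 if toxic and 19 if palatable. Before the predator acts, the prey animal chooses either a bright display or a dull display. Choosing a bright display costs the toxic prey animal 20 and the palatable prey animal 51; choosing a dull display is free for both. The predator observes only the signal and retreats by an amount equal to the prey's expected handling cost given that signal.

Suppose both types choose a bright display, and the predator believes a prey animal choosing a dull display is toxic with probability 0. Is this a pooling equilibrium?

At the pooled signal (bright display) the predator holds the prior 2/5 and pays 2/5·49 + 3/5·19 = 31. Off-path (dull display) belief 0 gives 0·49 + 1·19 = 19.
Toxic: bright display gives 31 − 20 = 11; dull display gives 19 − 0 = 19. Deviates. ✗
Palatable: bright display gives 31 − 51 = -20; dull display gives 19 − 0 = 19. Deviates. ✗

No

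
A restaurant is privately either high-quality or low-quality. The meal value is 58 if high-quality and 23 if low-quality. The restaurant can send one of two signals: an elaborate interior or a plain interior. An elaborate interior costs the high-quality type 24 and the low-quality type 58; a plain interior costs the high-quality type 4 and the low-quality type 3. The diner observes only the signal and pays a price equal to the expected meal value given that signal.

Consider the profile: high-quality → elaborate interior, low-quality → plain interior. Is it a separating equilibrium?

If types separate, elaborate interior earns payment 58 and plain interior earns 23.
High-quality: elaborate interior gives 58 − 24 = 34; plain interior gives 23 − 4 = 19. No deviation. ✓
Low-quality: plain interior gives 23 − 3 = 20; elaborate interior gives 58 − 58 = 0. No deviation. ✓
Both incentive constraints hold.

Yes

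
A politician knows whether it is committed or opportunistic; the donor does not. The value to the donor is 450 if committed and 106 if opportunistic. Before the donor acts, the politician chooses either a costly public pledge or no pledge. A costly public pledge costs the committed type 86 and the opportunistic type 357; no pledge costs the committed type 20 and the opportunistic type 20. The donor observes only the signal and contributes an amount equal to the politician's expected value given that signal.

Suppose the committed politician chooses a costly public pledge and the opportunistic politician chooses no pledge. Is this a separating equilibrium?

No

Under separation the donor infers type exactly: pledge → committed (pays 450), no pledge → opportunistic (pays 106).
Committed: pledge gives 450 − 86 = 364; no pledge gives 106 − 20 = 86. No deviation. ✓
Opportunistic: no pledge gives 106 − 20 = 86; pledge gives 450 − 357 = 93. Would deviate. ✗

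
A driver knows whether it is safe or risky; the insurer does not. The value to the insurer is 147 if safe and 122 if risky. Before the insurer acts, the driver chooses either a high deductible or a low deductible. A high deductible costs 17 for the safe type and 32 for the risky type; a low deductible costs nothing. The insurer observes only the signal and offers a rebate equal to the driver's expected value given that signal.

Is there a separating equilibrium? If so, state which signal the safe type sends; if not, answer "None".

Try safe → high deductible, risky → low deductible:
  If types separate, high deductible earns payment 147 and low deductible earns 122.
  Safe: high deductible gives 147 − 17 = 130; low deductible gives 122 − 0 = 122. No deviation. ✓
  Risky: low deductible gives 122 − 0 = 122; high deductible gives 147 − 32 = 115. No deviation. ✓
Both hold — the safe type sends high deductible.

high deductible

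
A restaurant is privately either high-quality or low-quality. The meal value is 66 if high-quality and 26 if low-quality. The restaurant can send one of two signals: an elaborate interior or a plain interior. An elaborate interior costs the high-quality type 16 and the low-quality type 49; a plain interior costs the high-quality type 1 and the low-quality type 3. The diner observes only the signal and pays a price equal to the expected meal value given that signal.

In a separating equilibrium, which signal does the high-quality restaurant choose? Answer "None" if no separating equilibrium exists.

Try high-quality → elaborate interior, low-quality → plain interior:
  If types separate, elaborate interior earns payment 66 and plain interior earns 26.
  High-quality: elaborate interior gives 66 − 16 = 50; plain interior gives 26 − 1 = 25. No deviation. ✓
  Low-quality: plain interior gives 26 − 3 = 23; elaborate interior gives 66 − 49 = 17. No deviation. ✓
Both hold — the high-quality type sends elaborate interior.

elaborate interior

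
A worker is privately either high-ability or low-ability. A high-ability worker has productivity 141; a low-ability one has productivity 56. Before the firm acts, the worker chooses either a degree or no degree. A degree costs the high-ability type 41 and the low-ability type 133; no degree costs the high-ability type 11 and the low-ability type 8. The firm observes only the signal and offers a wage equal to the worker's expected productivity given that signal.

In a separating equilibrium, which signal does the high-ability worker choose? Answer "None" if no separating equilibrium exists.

degree

Try high-ability → degree, low-ability → no degree:
  If types separate, degree earns payment 141 and no degree earns 56.
  High-ability: degree gives 141 − 41 = 100; no degree gives 56 − 11 = 45. No deviation. ✓
  Low-ability: no degree gives 56 − 8 = 48; degree gives 141 − 133 = 8. No deviation. ✓
Both hold — the high-ability type sends degree.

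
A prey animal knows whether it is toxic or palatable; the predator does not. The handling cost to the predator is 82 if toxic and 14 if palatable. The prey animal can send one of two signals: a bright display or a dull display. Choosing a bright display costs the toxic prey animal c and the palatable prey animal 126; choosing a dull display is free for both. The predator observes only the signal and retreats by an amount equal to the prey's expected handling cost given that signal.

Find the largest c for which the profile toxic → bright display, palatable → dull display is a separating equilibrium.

68

Under separation: bright display → toxic (pays 82); dull display → palatable (pays 14).
Palatable: 14 − 0 = 14 ≥ 82 − 126 = -44. Holds regardless of c. ✓
Toxic: 82 − c ≥ 14 − 0, so c ≤ 82 − 14 = 68.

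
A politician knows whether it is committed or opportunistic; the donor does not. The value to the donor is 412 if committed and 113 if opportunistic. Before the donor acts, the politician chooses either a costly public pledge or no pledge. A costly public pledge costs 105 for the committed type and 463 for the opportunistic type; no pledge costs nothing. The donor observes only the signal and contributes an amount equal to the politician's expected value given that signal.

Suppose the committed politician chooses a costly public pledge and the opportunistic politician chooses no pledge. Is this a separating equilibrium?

Yes

If types separate, pledge earns payment 412 and no pledge earns 113.
Committed: pledge gives 412 − 105 = 307; no pledge gives 113 − 0 = 113. No deviation. ✓
Opportunistic: no pledge gives 113 − 0 = 113; pledge gives 412 − 463 = -51. No deviation. ✓
Neither type gains from mimicking the other.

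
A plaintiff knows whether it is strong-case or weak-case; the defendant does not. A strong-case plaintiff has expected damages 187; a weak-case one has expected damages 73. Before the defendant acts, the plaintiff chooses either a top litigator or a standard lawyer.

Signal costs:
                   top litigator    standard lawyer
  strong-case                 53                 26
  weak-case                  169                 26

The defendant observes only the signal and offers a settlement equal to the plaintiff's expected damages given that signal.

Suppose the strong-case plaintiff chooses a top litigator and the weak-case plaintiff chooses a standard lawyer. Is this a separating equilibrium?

Yes

Under separation the defendant infers type exactly: top litigator → strong-case (pays 187), standard lawyer → weak-case (pays 73).
Strong-case: top litigator gives 187 − 53 = 134; standard lawyer gives 73 − 26 = 47. No deviation. ✓
Weak-case: standard lawyer gives 73 − 26 = 47; top litigator gives 187 − 169 = 18. No deviation. ✓
Neither type gains from mimicking the other.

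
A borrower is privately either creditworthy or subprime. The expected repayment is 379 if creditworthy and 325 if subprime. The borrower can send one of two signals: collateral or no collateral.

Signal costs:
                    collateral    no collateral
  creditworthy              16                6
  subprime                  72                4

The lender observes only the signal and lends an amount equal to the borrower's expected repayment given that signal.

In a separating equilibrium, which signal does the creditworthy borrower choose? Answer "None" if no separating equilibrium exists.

collateral

Try creditworthy → collateral, subprime → no collateral:
  Under separation the lender infers type exactly: collateral → creditworthy (pays 379), no collateral → subprime (pays 325).
  Creditworthy: collateral gives 379 − 16 = 363; no collateral gives 325 − 6 = 319. No deviation. ✓
  Subprime: no collateral gives 325 − 4 = 321; collateral gives 379 − 72 = 307. No deviation. ✓
Both hold — the creditworthy type sends collateral.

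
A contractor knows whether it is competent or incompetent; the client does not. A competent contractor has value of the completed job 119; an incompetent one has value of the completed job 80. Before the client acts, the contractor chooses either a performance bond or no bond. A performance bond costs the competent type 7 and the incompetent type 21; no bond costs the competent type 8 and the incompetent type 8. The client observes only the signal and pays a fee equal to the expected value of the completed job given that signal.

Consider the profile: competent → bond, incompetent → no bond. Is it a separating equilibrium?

No

Under separation the client infers type exactly: bond → competent (pays 119), no bond → incompetent (pays 80).
Competent: bond gives 119 − 7 = 112; no bond gives 80 − 8 = 72. No deviation. ✓
Incompetent: no bond gives 80 − 8 = 72; bond gives 119 − 21 = 98. Would deviate. ✗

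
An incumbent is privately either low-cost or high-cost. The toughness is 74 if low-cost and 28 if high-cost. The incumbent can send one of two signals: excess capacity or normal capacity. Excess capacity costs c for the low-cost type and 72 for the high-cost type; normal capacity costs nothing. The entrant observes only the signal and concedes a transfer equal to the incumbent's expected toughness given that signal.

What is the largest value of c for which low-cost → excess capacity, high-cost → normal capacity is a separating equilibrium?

Under separation: excess capacity → low-cost (pays 74); normal capacity → high-cost (pays 28).
High-cost: 28 − 0 = 28 ≥ 74 − 72 = 2. Holds regardless of c. ✓
Low-cost: 74 − c ≥ 28 − 0, so c ≤ 74 − 28 = 46.

46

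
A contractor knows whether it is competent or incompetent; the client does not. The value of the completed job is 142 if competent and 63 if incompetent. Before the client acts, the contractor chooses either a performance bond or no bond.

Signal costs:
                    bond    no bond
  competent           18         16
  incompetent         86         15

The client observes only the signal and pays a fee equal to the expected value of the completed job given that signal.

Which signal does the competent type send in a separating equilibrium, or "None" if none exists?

Try competent → bond, incompetent → no bond:
  If types separate, bond earns payment 142 and no bond earns 63.
  Competent: bond gives 142 − 18 = 124; no bond gives 63 − 16 = 47. No deviation. ✓
  Incompetent: no bond gives 63 − 15 = 48; bond gives 142 − 86 = 56. Would deviate. ✗
Try competent → no bond, incompetent → bond:
  If types separate, no bond earns payment 142 and bond earns 63.
  Competent: no bond gives 142 − 16 = 126; bond gives 63 − 18 = 45. No deviation. ✓
  Incompetent: bond gives 63 − 86 = -23; no bond gives 142 − 15 = 127. Would deviate. ✗
Neither assignment is incentive-compatible.

None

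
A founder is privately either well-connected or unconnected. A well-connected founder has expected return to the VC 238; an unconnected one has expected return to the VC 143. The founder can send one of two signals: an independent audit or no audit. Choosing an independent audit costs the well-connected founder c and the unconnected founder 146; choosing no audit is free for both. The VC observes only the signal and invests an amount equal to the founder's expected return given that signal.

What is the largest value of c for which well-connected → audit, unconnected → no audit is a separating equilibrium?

95

Under separation: audit → well-connected (pays 238); no audit → unconnected (pays 143).
Unconnected: 143 − 0 = 143 ≥ 238 − 146 = 92. Holds regardless of c. ✓
Well-connected: 238 − c ≥ 143 − 0, so c ≤ 238 − 143 = 95.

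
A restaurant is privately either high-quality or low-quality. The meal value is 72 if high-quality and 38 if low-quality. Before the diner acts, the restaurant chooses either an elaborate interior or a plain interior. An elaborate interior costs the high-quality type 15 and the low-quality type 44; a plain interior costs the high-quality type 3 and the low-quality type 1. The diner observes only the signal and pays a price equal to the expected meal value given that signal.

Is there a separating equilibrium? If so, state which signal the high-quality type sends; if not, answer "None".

elaborate interior

Try high-quality → elaborate interior, low-quality → plain interior:
  If types separate, elaborate interior earns payment 72 and plain interior earns 38.
  High-quality: elaborate interior gives 72 − 15 = 57; plain interior gives 38 − 3 = 35. No deviation. ✓
  Low-quality: plain interior gives 38 − 1 = 37; elaborate interior gives 72 − 44 = 28. No deviation. ✓
Both hold — the high-quality type sends elaborate interior.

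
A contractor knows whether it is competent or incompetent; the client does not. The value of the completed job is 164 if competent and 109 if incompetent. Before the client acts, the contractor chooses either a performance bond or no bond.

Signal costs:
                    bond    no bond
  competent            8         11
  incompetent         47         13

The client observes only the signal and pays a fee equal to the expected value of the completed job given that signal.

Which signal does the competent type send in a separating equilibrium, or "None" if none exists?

None

Try competent → bond, incompetent → no bond:
  If types separate, bond earns payment 164 and no bond earns 109.
  Competent: bond gives 164 − 8 = 156; no bond gives 109 − 11 = 98. No deviation. ✓
  Incompetent: no bond gives 109 − 13 = 96; bond gives 164 − 47 = 117. Would deviate. ✗
Try competent → no bond, incompetent → bond:
  If types separate, no bond earns payment 164 and bond earns 109.
  Competent: no bond gives 164 − 11 = 153; bond gives 109 − 8 = 101. No deviation. ✓
  Incompetent: bond gives 109 − 47 = 62; no bond gives 164 − 13 = 151. Would deviate. ✗
Neither assignment is incentive-compatible.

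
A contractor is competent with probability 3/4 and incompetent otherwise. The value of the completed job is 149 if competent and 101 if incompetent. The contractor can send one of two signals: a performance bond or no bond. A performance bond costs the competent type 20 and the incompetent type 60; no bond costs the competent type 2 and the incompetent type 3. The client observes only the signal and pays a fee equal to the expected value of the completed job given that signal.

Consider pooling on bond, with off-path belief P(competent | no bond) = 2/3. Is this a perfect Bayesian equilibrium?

No

At the pooled signal (bond) the client holds the prior 3/4 and pays 3/4·149 + 1/4·101 = 137. Off-path (no bond) belief 2/3 gives 2/3·149 + 1/3·101 = 133.
Competent: bond gives 137 − 20 = 117; no bond gives 133 − 2 = 131. Deviates. ✗
Incompetent: bond gives 137 − 60 = 77; no bond gives 133 − 3 = 130. Deviates. ✗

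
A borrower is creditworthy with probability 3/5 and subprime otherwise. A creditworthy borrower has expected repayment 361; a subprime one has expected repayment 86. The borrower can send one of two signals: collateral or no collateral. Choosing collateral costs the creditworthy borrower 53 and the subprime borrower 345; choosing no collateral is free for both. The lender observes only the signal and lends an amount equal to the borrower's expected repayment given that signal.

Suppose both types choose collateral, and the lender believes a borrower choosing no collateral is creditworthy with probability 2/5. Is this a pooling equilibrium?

At the pooled signal (collateral) the lender holds the prior 3/5 and pays 3/5·361 + 2/5·86 = 251. Off-path (no collateral) belief 2/5 gives 2/5·361 + 3/5·86 = 196.
Creditworthy: collateral gives 251 − 53 = 198; no collateral gives 196 − 0 = 196. Stays. ✓
Subprime: collateral gives 251 − 345 = -94; no collateral gives 196 − 0 = 196. Deviates. ✗

No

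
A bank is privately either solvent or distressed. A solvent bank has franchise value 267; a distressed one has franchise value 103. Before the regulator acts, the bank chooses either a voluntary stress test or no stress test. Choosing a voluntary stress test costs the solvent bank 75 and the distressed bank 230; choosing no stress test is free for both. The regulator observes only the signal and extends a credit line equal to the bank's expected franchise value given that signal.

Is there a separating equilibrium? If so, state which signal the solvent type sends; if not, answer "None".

stress test

Try solvent → stress test, distressed → no stress test:
  If types separate, stress test earns payment 267 and no stress test earns 103.
  Solvent: stress test gives 267 − 75 = 192; no stress test gives 103 − 0 = 103. No deviation. ✓
  Distressed: no stress test gives 103 − 0 = 103; stress test gives 267 − 230 = 37. No deviation. ✓
Both hold — the solvent type sends stress test.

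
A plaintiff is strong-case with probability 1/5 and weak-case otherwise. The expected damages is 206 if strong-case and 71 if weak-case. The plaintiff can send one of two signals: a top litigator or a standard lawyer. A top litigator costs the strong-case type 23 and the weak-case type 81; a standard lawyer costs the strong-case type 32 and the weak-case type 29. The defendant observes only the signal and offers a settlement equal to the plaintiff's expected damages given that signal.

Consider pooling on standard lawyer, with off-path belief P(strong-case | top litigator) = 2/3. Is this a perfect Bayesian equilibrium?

At the pooled signal (standard lawyer) the defendant holds the prior 1/5 and pays 1/5·206 + 4/5·71 = 98. Off-path (top litigator) belief 2/3 gives 2/3·206 + 1/3·71 = 161.
Strong-case: standard lawyer gives 98 − 32 = 66; top litigator gives 161 − 23 = 138. Deviates. ✗
Weak-case: standard lawyer gives 98 − 29 = 69; top litigator gives 161 − 81 = 80. Deviates. ✗

No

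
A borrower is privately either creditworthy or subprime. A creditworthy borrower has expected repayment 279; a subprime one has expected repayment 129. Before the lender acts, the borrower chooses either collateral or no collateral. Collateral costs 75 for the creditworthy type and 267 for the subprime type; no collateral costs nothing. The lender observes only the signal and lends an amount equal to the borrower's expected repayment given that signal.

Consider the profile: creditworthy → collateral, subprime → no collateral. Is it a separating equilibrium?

If types separate, collateral earns payment 279 and no collateral earns 129.
Creditworthy: collateral gives 279 − 75 = 204; no collateral gives 129 − 0 = 129. No deviation. ✓
Subprime: no collateral gives 129 − 0 = 129; collateral gives 279 − 267 = 12. No deviation. ✓
Both incentive constraints hold.

Yes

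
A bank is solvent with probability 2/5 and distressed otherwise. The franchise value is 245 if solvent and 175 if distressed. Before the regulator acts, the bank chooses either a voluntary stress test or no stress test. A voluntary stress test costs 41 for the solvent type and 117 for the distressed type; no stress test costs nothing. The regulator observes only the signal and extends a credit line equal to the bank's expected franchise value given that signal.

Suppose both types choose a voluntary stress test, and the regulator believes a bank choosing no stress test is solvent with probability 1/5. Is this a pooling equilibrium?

No

At the pooled signal (stress test) the regulator holds the prior 2/5 and pays 2/5·245 + 3/5·175 = 203. Off-path (no stress test) belief 1/5 gives 1/5·245 + 4/5·175 = 189.
Solvent: stress test gives 203 − 41 = 162; no stress test gives 189 − 0 = 189. Deviates. ✗
Distressed: stress test gives 203 − 117 = 86; no stress test gives 189 − 0 = 189. Deviates. ✗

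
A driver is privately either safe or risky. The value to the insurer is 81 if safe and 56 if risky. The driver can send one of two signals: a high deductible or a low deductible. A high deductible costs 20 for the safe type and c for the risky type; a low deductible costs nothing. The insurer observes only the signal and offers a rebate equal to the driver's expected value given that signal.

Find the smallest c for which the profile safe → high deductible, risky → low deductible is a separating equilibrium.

Under separation: high deductible → safe (pays 81); low deductible → risky (pays 56).
Safe: 81 − 20 = 61 ≥ 56 − 0 = 56. Holds regardless of c. ✓
Risky: 56 − 0 ≥ 81 − c, so c ≥ 81 − 56 = 25.

25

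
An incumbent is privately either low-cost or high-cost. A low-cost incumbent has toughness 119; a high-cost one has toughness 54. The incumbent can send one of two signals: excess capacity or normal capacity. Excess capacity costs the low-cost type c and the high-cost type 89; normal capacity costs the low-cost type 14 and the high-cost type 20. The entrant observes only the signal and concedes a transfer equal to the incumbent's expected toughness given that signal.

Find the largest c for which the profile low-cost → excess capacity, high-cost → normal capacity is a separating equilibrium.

Under separation: excess capacity → low-cost (pays 119); normal capacity → high-cost (pays 54).
High-cost: 54 − 20 = 34 ≥ 119 − 89 = 30. Holds regardless of c. ✓
Low-cost: 119 − c ≥ 54 − 14, so c ≤ 119 − 40 = 79.

79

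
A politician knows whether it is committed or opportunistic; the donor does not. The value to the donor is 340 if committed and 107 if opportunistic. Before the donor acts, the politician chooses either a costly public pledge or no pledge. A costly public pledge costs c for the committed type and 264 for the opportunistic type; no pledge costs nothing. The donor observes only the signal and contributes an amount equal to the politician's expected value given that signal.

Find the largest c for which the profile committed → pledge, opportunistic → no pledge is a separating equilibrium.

233

Under separation: pledge → committed (pays 340); no pledge → opportunistic (pays 107).
Opportunistic: 107 − 0 = 107 ≥ 340 − 264 = 76. Holds regardless of c. ✓
Committed: 340 − c ≥ 107 − 0, so c ≤ 340 − 107 = 233.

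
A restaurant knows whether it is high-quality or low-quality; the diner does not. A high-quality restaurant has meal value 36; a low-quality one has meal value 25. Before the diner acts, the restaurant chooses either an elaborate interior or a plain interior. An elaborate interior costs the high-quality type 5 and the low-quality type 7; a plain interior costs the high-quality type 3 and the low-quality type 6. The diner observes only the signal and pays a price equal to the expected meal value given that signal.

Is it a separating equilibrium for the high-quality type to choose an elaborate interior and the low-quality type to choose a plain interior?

Under separation the diner infers type exactly: elaborate interior → high-quality (pays 36), plain interior → low-quality (pays 25).
High-quality: elaborate interior gives 36 − 5 = 31; plain interior gives 25 − 3 = 22. No deviation. ✓
Low-quality: plain interior gives 25 − 6 = 19; elaborate interior gives 36 − 7 = 29. Would deviate. ✗

No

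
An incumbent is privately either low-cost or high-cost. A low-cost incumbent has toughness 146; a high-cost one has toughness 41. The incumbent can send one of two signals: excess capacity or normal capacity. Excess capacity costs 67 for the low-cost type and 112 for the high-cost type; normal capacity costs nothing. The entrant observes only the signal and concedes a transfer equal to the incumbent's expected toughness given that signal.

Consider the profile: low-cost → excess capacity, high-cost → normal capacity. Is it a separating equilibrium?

Yes

If types separate, excess capacity earns payment 146 and normal capacity earns 41.
Low-cost: excess capacity gives 146 − 67 = 79; normal capacity gives 41 − 0 = 41. No deviation. ✓
High-cost: normal capacity gives 41 − 0 = 41; excess capacity gives 146 − 112 = 34. No deviation. ✓
Both incentive constraints hold.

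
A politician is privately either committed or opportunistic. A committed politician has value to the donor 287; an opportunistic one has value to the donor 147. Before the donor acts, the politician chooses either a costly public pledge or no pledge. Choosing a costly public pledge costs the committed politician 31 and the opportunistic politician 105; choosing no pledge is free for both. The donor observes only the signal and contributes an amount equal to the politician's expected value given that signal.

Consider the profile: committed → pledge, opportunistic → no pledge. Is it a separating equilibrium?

No

Under separation the donor infers type exactly: pledge → committed (pays 287), no pledge → opportunistic (pays 147).
Committed: pledge gives 287 − 31 = 256; no pledge gives 147 − 0 = 147. No deviation. ✓
Opportunistic: no pledge gives 147 − 0 = 147; pledge gives 287 − 105 = 182. Would deviate. ✗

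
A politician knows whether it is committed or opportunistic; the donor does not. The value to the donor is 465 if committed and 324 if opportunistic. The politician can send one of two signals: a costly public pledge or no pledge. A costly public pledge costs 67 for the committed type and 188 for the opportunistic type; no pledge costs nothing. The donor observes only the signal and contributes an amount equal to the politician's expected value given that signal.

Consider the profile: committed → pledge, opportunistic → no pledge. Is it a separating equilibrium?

Yes

If types separate, pledge earns payment 465 and no pledge earns 324.
Committed: pledge gives 465 − 67 = 398; no pledge gives 324 − 0 = 324. No deviation. ✓
Opportunistic: no pledge gives 324 − 0 = 324; pledge gives 465 − 188 = 277. No deviation. ✓
Both incentive constraints hold.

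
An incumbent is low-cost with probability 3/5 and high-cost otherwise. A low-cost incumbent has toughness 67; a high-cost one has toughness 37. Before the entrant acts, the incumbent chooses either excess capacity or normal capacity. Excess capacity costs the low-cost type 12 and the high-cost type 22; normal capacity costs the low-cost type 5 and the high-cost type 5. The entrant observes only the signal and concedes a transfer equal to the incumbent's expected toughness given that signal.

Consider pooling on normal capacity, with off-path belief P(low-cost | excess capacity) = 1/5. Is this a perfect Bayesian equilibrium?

At the pooled signal (normal capacity) the entrant holds the prior 3/5 and pays 3/5·67 + 2/5·37 = 55. Off-path (excess capacity) belief 1/5 gives 1/5·67 + 4/5·37 = 43.
Low-cost: normal capacity gives 55 − 5 = 50; excess capacity gives 43 − 12 = 31. Stays. ✓
High-cost: normal capacity gives 55 − 5 = 50; excess capacity gives 43 − 22 = 21. Stays. ✓

Yes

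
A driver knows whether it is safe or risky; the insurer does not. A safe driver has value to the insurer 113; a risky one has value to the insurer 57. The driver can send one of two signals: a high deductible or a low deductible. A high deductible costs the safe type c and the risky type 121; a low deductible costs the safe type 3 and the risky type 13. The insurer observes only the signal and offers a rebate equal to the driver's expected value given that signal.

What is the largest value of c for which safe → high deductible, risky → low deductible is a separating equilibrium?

59

Under separation: high deductible → safe (pays 113); low deductible → risky (pays 57).
Risky: 57 − 13 = 44 ≥ 113 − 121 = -8. Holds regardless of c. ✓
Safe: 113 − c ≥ 57 − 3, so c ≤ 113 − 54 = 59.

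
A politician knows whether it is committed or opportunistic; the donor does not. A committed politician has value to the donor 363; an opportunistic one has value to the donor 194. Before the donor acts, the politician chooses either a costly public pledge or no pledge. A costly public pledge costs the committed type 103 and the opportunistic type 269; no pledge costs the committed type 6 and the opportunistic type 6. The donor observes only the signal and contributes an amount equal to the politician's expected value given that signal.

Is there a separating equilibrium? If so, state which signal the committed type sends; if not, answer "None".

Try committed → pledge, opportunistic → no pledge:
  If types separate, pledge earns payment 363 and no pledge earns 194.
  Committed: pledge gives 363 − 103 = 260; no pledge gives 194 − 6 = 188. No deviation. ✓
  Opportunistic: no pledge gives 194 − 6 = 188; pledge gives 363 − 269 = 94. No deviation. ✓
Both hold — the committed type sends pledge.

pledge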